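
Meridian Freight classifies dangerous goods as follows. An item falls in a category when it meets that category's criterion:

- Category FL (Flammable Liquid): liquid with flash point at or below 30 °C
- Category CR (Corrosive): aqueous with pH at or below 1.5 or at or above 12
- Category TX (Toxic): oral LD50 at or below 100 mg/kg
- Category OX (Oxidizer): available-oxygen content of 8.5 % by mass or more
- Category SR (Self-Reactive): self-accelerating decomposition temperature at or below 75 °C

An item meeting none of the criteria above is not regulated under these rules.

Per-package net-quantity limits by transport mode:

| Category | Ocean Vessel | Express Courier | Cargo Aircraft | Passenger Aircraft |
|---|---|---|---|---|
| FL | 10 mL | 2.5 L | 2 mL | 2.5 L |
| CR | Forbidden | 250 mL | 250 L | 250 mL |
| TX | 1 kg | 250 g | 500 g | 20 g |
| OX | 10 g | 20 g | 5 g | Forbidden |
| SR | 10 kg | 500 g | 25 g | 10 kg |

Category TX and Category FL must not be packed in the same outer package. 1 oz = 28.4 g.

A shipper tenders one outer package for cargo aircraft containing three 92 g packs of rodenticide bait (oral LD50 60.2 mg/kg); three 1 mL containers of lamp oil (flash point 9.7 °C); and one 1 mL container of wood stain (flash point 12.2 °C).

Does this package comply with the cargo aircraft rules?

No

Rodenticide bait: oral LD50 60.2 mg/kg ≤ 100 mg/kg → Category TX (Toxic).
Lamp oil: flash point 9.7 °C ≤ 30 °C → Category FL (Flammable Liquid).
The wood stain has flash point 12.2 °C, which is ≤ 30 °C, so it is Category FL (Flammable Liquid).
Category TX quantity: three 92 g packs = 276 g.
That is within the Category TX cargo aircraft limit of 500 g.
Total Category FL: (three 1 mL containers = 3 mL) + 1 mL = 4 mL.
4 mL exceeds the cargo aircraft limit of 2 mL for Category FL.
Category TX and Category FL may not share an outer package.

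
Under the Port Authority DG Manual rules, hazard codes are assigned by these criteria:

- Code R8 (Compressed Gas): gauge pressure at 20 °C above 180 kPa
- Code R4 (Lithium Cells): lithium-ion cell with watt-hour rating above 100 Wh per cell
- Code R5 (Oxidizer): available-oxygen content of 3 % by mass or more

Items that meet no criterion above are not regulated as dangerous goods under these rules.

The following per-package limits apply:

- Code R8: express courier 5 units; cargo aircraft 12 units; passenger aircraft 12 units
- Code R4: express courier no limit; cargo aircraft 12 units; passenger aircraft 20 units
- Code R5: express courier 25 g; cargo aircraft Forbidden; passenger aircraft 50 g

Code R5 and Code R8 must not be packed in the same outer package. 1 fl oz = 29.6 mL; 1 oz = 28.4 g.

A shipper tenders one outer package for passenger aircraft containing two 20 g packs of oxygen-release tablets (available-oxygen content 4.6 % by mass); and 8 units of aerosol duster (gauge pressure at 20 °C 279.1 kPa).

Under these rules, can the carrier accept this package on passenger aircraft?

No

The oxygen-release tablets have available-oxygen content 4.6 % by mass, which is ≥ 3 % by mass, so they are Code R5 (Oxidizer).
With gauge pressure at 20 °C 279.1 kPa (> 180 kPa), the aerosol duster falls in Code R8.
Code R5 quantity: two 20 g packs = 40 g.
40 g is within the passenger aircraft limit of 50 g for Code R5.
Code R8 quantity: 8 units.
8 units is within the passenger aircraft limit of 12 units for Code R8.
Code R5 and Code R8 may not share an outer package.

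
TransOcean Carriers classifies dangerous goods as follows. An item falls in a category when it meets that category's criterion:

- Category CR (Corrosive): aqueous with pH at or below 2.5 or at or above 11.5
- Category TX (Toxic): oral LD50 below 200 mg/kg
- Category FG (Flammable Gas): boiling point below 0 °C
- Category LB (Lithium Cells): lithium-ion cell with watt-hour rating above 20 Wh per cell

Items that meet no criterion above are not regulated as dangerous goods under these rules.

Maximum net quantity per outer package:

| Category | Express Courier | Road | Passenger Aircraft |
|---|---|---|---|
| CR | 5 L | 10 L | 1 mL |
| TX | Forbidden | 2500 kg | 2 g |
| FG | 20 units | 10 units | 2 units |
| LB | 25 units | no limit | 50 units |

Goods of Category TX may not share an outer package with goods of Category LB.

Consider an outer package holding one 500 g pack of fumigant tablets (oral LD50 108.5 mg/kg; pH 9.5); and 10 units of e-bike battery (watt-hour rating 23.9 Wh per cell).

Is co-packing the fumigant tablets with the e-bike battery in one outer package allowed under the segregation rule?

Oral LD50 108.5 mg/kg meets the Category TX criterion (Toxic), so the fumigant tablets are Category TX.
The e-bike battery has watt-hour rating 23.9 Wh per cell, which is > 20 Wh per cell, so it is Category LB (Lithium Cells).
Category TX and Category LB may not share an outer package.

No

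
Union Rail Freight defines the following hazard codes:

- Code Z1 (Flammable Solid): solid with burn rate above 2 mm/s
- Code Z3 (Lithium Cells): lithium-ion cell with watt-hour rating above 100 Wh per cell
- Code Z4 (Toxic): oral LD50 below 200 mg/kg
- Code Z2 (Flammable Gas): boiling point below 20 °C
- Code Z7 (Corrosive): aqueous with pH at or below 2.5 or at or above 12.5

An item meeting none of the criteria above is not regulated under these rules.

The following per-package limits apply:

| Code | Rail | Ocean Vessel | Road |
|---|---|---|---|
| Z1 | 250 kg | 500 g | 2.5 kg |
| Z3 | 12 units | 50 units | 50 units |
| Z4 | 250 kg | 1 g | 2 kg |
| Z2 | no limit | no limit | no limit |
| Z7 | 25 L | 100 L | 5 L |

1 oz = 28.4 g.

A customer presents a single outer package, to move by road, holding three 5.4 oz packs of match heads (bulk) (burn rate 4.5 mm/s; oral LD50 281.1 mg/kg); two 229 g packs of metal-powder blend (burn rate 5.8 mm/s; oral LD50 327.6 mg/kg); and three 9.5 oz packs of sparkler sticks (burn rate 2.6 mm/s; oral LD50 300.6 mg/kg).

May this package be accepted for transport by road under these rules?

Yes

Match heads (bulk): burn rate 4.5 mm/s > 2 mm/s → Code Z1 (Flammable Solid).
Burn rate 5.8 mm/s meets the Code Z1 criterion (Flammable Solid), so the metal-powder blend is Code Z1.
The sparkler sticks have burn rate 2.6 mm/s, which is > 2 mm/s, so they are Code Z1 (Flammable Solid).
Total Code Z1: (three 5.4 oz packs = 460.08 g) + (two 229 g packs = 458 g) + (three 9.5 oz packs = 809.4 g) = 1727.48 g.
1727.48 g is within the road limit of 2.5 kg for Code Z1.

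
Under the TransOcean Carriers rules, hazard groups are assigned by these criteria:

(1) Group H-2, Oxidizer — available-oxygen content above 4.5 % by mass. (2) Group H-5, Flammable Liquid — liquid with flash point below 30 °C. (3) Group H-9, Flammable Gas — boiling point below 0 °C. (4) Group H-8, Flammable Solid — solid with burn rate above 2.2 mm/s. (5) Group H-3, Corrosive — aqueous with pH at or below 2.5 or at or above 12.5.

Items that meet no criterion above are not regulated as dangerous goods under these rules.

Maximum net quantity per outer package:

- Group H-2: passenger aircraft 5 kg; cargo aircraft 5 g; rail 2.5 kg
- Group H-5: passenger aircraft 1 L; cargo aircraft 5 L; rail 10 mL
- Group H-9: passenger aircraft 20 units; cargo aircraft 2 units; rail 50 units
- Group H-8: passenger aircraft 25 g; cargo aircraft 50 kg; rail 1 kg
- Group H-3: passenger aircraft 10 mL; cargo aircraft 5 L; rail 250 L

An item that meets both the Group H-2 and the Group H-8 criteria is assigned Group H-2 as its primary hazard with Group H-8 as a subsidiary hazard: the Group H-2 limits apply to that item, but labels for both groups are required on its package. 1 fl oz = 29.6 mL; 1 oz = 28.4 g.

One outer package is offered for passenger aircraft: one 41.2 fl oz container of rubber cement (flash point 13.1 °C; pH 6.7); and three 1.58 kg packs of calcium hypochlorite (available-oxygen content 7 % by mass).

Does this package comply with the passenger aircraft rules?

With flash point 13.1 °C (< 30 °C), the rubber cement falls in Group H-5.
Available-oxygen content 7 % by mass meets the Group H-2 criterion (Oxidizer), so the calcium hypochlorite is Group H-2.
Group H-2 quantity: three 1.58 kg packs = 4.74 kg.
4.74 kg is within the passenger aircraft limit of 5 kg for Group H-2.
Group H-5 quantity: one 41.2 fl oz container = 1219.52 mL.
1219.52 mL exceeds the passenger aircraft limit of 1 L for Group H-5.

No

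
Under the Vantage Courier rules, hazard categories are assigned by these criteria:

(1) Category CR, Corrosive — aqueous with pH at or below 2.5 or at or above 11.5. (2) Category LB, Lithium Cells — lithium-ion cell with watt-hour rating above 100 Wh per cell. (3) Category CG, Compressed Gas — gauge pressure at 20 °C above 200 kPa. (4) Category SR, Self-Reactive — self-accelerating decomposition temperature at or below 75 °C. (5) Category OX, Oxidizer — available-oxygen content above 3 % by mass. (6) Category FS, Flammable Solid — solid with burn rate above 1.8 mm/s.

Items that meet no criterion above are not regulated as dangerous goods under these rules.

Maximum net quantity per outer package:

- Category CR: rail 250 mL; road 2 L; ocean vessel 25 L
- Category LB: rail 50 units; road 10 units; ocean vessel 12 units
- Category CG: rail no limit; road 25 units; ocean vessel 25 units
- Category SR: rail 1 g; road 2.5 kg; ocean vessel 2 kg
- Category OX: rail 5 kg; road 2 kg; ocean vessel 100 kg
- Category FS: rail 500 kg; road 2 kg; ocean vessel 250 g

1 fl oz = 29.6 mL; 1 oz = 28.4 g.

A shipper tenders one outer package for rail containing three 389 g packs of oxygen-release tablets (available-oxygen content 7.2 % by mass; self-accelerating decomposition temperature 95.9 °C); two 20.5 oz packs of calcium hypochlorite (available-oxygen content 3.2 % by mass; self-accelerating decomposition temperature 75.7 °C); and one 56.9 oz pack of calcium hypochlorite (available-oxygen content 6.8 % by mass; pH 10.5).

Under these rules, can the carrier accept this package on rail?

Oxygen-release tablets: available-oxygen content 7.2 % by mass > 3 % by mass → Category OX (Oxidizer).
The calcium hypochlorite has available-oxygen content 3.2 % by mass, which is > 3 % by mass, so it is Category OX (Oxidizer).
Calcium hypochlorite: available-oxygen content 6.8 % by mass > 3 % by mass → Category OX (Oxidizer).
Total Category OX: (three 389 g packs = 1.167 kg) + (two 20.5 oz packs = 1164.4 g) + (one 56.9 oz pack = 1615.96 g) = 3947.36 g.
3947.36 g ≤ 5 kg (rail limit, Category OX) — within limit.

Yes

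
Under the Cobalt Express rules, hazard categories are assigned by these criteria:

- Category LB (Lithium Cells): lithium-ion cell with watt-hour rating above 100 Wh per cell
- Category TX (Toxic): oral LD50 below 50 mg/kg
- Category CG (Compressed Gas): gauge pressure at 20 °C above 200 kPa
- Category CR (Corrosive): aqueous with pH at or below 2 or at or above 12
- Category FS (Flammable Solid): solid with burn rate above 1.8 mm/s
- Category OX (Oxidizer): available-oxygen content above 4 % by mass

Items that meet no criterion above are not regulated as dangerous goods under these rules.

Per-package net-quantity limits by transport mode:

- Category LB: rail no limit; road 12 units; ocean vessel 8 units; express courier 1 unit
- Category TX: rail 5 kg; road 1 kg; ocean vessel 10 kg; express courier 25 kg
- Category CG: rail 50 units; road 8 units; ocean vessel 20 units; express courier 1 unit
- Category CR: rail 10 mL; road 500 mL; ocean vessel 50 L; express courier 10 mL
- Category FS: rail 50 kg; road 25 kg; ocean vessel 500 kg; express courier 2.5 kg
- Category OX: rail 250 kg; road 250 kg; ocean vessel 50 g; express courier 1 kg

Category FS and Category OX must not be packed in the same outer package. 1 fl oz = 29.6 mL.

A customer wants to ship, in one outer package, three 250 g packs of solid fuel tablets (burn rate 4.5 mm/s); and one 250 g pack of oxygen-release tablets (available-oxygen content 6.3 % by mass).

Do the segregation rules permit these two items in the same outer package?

Burn rate 4.5 mm/s meets the Category FS criterion (Flammable Solid), so the solid fuel tablets are Category FS.
With available-oxygen content 6.3 % by mass (> 4 % by mass), the oxygen-release tablets fall in Category OX.
Category FS and Category OX may not share an outer package.

No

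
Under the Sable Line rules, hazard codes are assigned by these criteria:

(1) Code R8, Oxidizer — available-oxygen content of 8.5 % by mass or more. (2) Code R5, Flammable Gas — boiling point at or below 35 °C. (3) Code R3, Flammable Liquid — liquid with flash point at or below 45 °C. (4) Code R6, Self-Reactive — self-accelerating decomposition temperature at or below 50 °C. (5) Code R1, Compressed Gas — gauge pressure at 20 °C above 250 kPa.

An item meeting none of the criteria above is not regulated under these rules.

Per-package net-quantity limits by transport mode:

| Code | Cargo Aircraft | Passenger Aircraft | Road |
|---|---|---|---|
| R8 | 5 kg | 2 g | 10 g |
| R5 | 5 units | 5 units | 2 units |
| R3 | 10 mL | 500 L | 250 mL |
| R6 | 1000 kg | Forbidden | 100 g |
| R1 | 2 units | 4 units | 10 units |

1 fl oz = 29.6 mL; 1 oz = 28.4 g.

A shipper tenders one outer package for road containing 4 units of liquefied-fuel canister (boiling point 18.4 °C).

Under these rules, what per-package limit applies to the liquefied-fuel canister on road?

2 units

Boiling point 18.4 °C meets the Code R5 criterion (Flammable Gas), so the liquefied-fuel canister is Code R5.
The road limit for Code R5 is 2 units.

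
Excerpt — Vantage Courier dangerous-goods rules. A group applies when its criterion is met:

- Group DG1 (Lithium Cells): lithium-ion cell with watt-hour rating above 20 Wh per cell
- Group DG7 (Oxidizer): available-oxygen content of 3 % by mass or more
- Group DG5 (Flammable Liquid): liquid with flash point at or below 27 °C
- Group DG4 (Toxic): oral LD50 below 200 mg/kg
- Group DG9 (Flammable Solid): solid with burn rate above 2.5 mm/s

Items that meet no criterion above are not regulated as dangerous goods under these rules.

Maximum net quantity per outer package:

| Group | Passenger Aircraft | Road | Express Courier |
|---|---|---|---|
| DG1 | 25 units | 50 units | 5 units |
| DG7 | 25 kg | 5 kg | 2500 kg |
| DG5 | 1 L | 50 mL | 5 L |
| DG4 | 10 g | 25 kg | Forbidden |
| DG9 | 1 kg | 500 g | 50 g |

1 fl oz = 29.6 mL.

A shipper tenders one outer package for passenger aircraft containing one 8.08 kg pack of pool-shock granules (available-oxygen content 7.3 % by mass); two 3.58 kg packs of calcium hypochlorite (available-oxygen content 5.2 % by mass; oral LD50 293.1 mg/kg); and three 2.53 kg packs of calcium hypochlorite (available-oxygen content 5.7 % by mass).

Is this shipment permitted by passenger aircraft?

Yes

Available-oxygen content 7.3 % by mass meets the Group DG7 criterion (Oxidizer), so the pool-shock granules are Group DG7.
Available-oxygen content 5.2 % by mass meets the Group DG7 criterion (Oxidizer), so the calcium hypochlorite is Group DG7.
With available-oxygen content 5.7 % by mass (≥ 3 % by mass), the calcium hypochlorite falls in Group DG7.
Group DG7 net quantity: 8.08 kg + (two 3.58 kg packs = 7.16 kg) + (three 2.53 kg packs = 7.59 kg) = 22.83 kg.
22.83 kg ≤ 25 kg (passenger aircraft limit, Group DG7) — within limit.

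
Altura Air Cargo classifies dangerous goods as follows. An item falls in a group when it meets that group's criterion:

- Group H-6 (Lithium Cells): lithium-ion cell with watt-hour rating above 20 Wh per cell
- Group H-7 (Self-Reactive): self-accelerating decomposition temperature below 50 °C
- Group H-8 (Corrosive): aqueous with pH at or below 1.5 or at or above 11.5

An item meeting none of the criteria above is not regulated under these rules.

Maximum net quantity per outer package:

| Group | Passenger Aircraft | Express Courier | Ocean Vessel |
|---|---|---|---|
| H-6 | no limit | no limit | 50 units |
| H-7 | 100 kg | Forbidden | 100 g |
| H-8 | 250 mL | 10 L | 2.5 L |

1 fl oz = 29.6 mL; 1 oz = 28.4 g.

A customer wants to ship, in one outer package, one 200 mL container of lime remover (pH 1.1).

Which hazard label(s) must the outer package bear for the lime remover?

Group H-8

The lime remover has pH 1.1, which is ≤ 1.5, so it is Group H-8 (Corrosive).
Only the Group H-8 label is required.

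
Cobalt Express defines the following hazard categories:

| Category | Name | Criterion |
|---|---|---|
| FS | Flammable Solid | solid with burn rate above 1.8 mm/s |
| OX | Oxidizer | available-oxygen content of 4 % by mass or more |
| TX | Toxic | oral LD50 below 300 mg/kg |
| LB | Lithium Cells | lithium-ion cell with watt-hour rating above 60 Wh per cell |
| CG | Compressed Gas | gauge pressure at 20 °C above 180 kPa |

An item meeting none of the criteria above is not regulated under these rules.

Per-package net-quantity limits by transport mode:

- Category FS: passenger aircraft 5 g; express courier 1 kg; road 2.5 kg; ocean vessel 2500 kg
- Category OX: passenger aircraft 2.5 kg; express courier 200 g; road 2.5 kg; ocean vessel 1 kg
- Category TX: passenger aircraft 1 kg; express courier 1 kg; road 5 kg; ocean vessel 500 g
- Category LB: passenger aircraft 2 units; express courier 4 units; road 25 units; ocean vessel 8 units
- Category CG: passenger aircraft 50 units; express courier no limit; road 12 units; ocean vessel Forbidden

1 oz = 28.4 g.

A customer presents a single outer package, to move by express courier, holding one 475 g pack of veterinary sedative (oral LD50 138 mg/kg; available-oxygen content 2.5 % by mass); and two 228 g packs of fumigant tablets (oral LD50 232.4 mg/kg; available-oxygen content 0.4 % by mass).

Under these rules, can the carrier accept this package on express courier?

Oral LD50 138 mg/kg meets the Category TX criterion (Toxic), so the veterinary sedative is Category TX.
Fumigant tablets: oral LD50 232.4 mg/kg < 300 mg/kg → Category TX (Toxic).
Total Category TX: 475 g + (two 228 g packs = 456 g) = 931 g.
931 g is within the express courier limit of 1 kg for Category TX.

Yes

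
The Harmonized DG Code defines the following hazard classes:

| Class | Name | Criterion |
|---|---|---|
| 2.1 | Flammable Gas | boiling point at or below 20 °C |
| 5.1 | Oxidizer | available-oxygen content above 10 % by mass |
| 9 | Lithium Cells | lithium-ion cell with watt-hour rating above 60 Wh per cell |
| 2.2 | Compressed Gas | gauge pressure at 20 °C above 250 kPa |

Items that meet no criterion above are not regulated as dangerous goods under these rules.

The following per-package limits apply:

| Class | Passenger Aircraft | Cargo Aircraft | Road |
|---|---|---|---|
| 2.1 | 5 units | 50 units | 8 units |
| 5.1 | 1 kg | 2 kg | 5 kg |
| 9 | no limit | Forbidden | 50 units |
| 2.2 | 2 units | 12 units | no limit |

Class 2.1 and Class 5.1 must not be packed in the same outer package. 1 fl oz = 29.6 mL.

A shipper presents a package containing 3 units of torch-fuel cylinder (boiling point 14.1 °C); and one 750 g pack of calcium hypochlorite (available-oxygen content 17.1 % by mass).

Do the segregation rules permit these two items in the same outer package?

Torch-fuel cylinder: boiling point 14.1 °C ≤ 20 °C → Class 2.1 (Flammable Gas).
The calcium hypochlorite has available-oxygen content 17.1 % by mass, which is > 10 % by mass, so it is Class 5.1 (Oxidizer).
Class 2.1 and Class 5.1 may not share an outer package.

No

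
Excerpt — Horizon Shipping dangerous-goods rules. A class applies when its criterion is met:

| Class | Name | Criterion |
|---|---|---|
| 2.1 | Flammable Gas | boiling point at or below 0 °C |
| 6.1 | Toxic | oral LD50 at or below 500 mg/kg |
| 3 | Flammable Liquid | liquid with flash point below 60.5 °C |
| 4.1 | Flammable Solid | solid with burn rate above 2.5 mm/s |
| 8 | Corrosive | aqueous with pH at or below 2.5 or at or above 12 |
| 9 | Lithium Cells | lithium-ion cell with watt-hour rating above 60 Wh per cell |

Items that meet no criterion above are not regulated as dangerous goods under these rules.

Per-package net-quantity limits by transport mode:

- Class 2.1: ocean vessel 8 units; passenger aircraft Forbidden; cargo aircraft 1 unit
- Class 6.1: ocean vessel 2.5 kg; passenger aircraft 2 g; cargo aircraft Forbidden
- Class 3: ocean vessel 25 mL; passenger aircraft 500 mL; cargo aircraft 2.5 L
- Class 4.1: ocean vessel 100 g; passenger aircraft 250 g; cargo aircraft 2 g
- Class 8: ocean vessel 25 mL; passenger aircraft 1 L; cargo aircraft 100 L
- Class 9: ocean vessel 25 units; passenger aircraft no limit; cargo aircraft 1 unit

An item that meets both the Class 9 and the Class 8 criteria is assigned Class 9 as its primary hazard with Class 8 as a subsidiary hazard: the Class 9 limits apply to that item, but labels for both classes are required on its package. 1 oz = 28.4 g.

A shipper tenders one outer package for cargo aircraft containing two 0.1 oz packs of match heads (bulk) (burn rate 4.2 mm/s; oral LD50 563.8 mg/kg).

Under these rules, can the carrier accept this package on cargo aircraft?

No

Burn rate 4.2 mm/s meets the Class 4.1 criterion (Flammable Solid), so the match heads (bulk) are Class 4.1.
Class 4.1 quantity: two 0.1 oz packs = 5.68 g.
5.68 g > 2 g (cargo aircraft limit, Class 4.1) — over the limit.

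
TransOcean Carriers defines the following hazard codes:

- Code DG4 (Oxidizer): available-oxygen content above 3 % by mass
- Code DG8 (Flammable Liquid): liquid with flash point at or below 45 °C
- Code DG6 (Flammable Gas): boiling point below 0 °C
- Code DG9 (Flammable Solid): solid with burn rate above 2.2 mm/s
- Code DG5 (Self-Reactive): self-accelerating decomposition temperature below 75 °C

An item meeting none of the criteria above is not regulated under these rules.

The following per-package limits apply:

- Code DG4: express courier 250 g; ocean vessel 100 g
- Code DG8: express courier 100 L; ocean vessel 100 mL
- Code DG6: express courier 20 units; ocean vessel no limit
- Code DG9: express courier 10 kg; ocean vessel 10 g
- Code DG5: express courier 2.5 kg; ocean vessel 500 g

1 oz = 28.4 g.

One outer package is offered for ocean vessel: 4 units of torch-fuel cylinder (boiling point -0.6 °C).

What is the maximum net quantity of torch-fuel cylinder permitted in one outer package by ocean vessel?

Torch-fuel cylinder: boiling point -0.6 °C < 0 °C → Code DG6 (Flammable Gas).
The ocean vessel limit for Code DG6 is no limit.

no limit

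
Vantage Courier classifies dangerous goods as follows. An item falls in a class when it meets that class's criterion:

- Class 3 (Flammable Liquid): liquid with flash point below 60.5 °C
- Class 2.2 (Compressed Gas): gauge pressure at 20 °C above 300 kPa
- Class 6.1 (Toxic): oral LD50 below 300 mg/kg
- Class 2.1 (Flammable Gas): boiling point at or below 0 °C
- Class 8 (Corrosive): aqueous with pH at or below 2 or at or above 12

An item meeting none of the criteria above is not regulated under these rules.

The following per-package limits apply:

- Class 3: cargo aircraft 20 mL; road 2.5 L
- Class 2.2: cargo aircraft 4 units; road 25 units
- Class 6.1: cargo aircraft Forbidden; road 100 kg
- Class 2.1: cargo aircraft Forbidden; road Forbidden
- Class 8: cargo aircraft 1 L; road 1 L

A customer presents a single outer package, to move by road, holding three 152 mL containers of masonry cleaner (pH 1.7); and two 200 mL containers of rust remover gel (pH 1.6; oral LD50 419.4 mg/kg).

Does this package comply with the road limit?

With pH 1.7 (≤ 2), the masonry cleaner falls in Class 8.
pH 1.6 meets the Class 8 criterion (Corrosive), so the rust remover gel is Class 8.
Total Class 8: (three 152 mL containers = 456 mL) + (two 200 mL containers = 400 mL) = 856 mL.
That is within the Class 8 road limit of 1 L.

Yes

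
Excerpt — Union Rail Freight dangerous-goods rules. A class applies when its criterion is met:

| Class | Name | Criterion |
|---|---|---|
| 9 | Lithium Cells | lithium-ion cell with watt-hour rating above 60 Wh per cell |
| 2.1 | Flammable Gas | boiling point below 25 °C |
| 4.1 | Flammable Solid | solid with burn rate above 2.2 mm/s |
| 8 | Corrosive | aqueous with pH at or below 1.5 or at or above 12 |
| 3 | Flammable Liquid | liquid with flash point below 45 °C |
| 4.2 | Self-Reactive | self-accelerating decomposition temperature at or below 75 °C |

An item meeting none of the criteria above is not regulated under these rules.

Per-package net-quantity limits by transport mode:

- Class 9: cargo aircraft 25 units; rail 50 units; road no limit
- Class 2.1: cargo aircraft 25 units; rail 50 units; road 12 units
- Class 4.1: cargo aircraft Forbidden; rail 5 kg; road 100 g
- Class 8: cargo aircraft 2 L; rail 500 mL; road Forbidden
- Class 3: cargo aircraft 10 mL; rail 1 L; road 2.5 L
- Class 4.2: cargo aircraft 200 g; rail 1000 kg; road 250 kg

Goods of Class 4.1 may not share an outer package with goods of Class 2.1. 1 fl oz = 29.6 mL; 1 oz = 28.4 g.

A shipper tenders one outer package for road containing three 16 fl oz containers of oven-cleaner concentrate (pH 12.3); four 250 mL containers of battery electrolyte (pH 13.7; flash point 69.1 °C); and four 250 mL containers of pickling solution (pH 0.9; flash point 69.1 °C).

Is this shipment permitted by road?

No

With pH 12.3 (≥ 12), the oven-cleaner concentrate falls in Class 8.
pH 13.7 meets the Class 8 criterion (Corrosive), so the battery electrolyte is Class 8.
pH 0.9 meets the Class 8 criterion (Corrosive), so the pickling solution is Class 8.
Class 8 net quantity: (three 16 fl oz containers = 1420.8 mL) + (four 250 mL containers = 1 L) + (four 250 mL containers = 1 L) = 3420.8 mL.
By road, Class 8 is Forbidden regardless of quantity.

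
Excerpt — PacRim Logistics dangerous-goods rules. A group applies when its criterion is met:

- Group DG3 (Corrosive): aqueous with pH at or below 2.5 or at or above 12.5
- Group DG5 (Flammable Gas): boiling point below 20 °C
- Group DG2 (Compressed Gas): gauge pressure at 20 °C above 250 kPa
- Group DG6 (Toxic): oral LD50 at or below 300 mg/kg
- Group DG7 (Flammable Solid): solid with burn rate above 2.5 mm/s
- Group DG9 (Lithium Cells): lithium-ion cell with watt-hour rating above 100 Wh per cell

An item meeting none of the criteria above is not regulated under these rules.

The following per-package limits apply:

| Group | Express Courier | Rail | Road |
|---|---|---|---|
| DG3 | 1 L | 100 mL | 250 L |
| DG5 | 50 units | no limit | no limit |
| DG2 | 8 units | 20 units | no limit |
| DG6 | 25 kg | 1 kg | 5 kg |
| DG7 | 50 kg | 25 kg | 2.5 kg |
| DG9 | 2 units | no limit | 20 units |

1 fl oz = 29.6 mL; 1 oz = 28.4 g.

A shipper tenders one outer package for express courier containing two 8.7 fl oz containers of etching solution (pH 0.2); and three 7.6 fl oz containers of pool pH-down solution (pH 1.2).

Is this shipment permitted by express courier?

No

With pH 0.2 (≤ 2.5), the etching solution falls in Group DG3.
With pH 1.2 (≤ 2.5), the pool pH-down solution falls in Group DG3.
Total Group DG3: (two 8.7 fl oz containers = 515.04 mL) + (three 7.6 fl oz containers = 674.88 mL) = 1189.92 mL.
1189.92 mL > 1 L (express courier limit, Group DG3) — over the limit.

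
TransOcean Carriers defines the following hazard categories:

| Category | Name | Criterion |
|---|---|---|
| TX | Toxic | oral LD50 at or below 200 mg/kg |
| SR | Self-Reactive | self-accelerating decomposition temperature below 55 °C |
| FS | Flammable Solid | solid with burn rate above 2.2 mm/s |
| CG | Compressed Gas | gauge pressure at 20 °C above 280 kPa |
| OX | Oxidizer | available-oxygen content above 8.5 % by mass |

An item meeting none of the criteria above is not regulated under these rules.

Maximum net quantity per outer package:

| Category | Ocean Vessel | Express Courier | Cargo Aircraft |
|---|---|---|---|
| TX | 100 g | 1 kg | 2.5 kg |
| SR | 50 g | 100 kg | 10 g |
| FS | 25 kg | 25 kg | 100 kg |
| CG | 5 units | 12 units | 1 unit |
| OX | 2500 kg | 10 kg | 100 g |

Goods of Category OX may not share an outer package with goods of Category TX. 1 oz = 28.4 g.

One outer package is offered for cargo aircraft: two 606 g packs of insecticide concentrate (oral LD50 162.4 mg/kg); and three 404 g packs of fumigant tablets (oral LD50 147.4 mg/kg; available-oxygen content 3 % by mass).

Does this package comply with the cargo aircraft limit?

Yes

Oral LD50 162.4 mg/kg meets the Category TX criterion (Toxic), so the insecticide concentrate is Category TX.
With oral LD50 147.4 mg/kg (≤ 200 mg/kg), the fumigant tablets fall in Category TX.
Category TX net quantity: (two 606 g packs = 1.212 kg) + (three 404 g packs = 1.212 kg) = 2.424 kg.
That is within the Category TX cargo aircraft limit of 2.5 kg.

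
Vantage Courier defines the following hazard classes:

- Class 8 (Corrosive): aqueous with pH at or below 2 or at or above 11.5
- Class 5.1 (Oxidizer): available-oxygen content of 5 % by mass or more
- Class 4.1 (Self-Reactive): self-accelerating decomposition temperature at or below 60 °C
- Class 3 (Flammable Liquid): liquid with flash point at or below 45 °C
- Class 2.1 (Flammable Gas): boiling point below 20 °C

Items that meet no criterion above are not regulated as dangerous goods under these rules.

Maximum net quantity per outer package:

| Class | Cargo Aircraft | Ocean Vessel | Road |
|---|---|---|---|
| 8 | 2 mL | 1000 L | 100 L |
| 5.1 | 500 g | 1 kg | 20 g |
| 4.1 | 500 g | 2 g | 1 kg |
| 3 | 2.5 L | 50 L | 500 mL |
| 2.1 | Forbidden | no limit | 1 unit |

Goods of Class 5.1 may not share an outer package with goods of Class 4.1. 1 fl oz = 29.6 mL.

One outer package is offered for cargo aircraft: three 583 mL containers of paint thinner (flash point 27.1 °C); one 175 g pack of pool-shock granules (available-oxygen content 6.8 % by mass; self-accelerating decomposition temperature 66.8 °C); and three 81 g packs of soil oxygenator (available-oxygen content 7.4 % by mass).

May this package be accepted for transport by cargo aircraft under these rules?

Yes

The paint thinner has flash point 27.1 °C, which is ≤ 45 °C, so it is Class 3 (Flammable Liquid).
The pool-shock granules have available-oxygen content 6.8 % by mass, which is ≥ 5 % by mass, so they are Class 5.1 (Oxidizer).
Available-oxygen content 7.4 % by mass meets the Class 5.1 criterion (Oxidizer), so the soil oxygenator is Class 5.1.
Total Class 5.1: 175 g + (three 81 g packs = 243 g) = 418 g.
418 g is within the cargo aircraft limit of 500 g for Class 5.1.
Class 3 quantity: three 583 mL containers = 1.749 L.
1.749 L is within the cargo aircraft limit of 2.5 L for Class 3.
The segregation rule (Class 5.1 with Class 4.1) does not apply to Class 5.1 with Class 3.
Every hazard class is within its cargo aircraft limit and no segregation rule is violated.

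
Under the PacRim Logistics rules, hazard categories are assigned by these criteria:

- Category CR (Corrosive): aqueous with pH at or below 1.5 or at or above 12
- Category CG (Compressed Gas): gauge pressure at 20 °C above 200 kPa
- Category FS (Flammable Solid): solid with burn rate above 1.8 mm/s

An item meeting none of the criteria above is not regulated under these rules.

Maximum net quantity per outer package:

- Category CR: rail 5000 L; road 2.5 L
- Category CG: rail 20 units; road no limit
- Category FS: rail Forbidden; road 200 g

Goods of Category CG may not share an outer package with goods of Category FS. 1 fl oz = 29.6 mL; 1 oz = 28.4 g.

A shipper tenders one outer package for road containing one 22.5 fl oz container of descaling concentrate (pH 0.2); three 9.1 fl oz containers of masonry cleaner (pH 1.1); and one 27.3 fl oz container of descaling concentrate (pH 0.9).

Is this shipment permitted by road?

pH 0.2 meets the Category CR criterion (Corrosive), so the descaling concentrate is Category CR.
With pH 1.1 (≤ 1.5), the masonry cleaner falls in Category CR.
Descaling concentrate: pH 0.9 ≤ 1.5 → Category CR (Corrosive).
Total Category CR: (one 22.5 fl oz container = 666 mL) + (three 9.1 fl oz containers = 808.08 mL) + (one 27.3 fl oz container = 808.08 mL) = 2282.16 mL.
2282.16 mL ≤ 2.5 L (road limit, Category CR) — within limit.

Yes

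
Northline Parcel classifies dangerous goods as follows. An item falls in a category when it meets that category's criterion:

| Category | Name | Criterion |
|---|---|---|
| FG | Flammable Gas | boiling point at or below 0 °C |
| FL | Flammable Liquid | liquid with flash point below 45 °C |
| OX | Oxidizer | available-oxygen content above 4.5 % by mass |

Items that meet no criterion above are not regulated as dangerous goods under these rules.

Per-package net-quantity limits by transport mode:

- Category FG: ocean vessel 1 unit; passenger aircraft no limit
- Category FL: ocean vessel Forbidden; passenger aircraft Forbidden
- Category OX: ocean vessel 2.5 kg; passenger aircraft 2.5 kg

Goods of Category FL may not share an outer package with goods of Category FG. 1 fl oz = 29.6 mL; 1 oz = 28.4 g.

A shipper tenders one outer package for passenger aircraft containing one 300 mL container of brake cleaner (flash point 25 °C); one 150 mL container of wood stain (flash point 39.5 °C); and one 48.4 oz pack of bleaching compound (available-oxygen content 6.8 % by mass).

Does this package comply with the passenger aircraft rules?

Flash point 25 °C meets the Category FL criterion (Flammable Liquid), so the brake cleaner is Category FL.
Wood stain: flash point 39.5 °C < 45 °C → Category FL (Flammable Liquid).
Available-oxygen content 6.8 % by mass meets the Category OX criterion (Oxidizer), so the bleaching compound is Category OX.
Category OX quantity: one 48.4 oz pack = 1374.56 g.
1374.56 g ≤ 2.5 kg (passenger aircraft limit, Category OX) — within limit.
Category FL net quantity: 300 mL + 150 mL = 450 mL.
By passenger aircraft, Category FL is Forbidden regardless of quantity.
The segregation rule (Category FL with Category FG) does not apply to Category OX with Category FL.

No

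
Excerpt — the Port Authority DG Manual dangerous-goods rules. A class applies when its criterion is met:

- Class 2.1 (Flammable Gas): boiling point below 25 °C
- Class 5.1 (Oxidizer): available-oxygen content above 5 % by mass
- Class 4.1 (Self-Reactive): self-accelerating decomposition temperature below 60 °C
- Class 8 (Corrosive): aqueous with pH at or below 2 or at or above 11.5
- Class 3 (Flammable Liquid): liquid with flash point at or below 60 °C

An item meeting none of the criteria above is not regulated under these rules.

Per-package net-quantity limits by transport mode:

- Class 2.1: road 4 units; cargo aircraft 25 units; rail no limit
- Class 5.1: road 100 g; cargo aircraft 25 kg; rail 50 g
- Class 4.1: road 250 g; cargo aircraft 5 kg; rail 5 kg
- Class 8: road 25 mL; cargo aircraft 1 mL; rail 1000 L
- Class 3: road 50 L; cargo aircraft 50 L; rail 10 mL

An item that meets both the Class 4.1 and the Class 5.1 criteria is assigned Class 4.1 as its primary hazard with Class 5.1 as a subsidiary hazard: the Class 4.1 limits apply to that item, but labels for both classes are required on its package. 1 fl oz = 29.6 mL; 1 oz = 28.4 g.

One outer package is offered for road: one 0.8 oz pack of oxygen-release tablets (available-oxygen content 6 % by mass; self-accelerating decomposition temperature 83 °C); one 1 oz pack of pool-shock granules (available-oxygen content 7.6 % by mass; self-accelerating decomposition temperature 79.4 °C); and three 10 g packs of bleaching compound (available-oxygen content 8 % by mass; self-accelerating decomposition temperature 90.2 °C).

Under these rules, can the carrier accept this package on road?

Yes

Available-oxygen content 6 % by mass meets the Class 5.1 criterion (Oxidizer), so the oxygen-release tablets are Class 5.1.
The pool-shock granules have available-oxygen content 7.6 % by mass, which is > 5 % by mass, so they are Class 5.1 (Oxidizer).
Available-oxygen content 8 % by mass meets the Class 5.1 criterion (Oxidizer), so the bleaching compound is Class 5.1.
Class 5.1 net quantity: (one 0.8 oz pack = 22.72 g) + (one 1 oz pack = 28.4 g) + (three 10 g packs = 30 g) = 81.12 g.
81.12 g is within the road limit of 100 g for Class 5.1.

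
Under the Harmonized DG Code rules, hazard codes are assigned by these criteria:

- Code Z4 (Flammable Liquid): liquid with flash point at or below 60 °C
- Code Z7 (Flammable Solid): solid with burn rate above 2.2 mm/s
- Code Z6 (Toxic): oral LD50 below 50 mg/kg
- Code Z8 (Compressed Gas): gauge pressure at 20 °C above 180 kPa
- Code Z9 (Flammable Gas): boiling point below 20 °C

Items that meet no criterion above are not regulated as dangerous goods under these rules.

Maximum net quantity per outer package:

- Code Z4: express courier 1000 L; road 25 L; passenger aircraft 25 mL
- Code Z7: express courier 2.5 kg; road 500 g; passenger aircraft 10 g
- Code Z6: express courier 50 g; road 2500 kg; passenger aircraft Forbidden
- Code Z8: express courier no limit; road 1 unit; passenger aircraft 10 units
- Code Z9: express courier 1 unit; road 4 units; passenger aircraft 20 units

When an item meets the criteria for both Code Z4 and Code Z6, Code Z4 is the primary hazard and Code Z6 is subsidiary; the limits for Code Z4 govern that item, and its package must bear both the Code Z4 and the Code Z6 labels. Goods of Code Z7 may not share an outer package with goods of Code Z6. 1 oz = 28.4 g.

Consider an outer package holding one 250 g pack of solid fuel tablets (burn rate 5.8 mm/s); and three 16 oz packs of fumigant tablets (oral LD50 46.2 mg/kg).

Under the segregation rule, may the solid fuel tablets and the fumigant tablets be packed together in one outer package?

The solid fuel tablets have burn rate 5.8 mm/s, which is > 2.2 mm/s, so they are Code Z7 (Flammable Solid).
Oral LD50 46.2 mg/kg meets the Code Z6 criterion (Toxic), so the fumigant tablets are Code Z6.
Code Z7 and Code Z6 may not share an outer package.

No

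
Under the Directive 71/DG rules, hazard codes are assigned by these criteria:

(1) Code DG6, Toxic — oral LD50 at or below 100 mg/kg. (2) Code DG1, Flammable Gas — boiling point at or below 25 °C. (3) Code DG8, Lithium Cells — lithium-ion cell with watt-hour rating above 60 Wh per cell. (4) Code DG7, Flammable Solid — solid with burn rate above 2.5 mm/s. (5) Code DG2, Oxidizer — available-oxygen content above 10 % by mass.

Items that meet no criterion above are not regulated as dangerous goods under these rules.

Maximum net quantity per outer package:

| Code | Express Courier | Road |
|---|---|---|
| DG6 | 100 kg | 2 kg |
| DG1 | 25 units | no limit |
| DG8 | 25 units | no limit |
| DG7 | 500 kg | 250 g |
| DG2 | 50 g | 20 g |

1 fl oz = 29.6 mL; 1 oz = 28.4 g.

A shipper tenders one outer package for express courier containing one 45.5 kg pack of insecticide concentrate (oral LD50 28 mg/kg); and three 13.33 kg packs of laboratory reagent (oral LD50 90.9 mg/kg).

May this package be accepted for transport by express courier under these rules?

With oral LD50 28 mg/kg (≤ 100 mg/kg), the insecticide concentrate falls in Code DG6.
The laboratory reagent has oral LD50 90.9 mg/kg, which is ≤ 100 mg/kg, so it is Code DG6 (Toxic).
Code DG6 net quantity: 45.5 kg + (three 13.33 kg packs = 39.99 kg) = 85.49 kg.
85.49 kg is within the express courier limit of 100 kg for Code DG6.

Yes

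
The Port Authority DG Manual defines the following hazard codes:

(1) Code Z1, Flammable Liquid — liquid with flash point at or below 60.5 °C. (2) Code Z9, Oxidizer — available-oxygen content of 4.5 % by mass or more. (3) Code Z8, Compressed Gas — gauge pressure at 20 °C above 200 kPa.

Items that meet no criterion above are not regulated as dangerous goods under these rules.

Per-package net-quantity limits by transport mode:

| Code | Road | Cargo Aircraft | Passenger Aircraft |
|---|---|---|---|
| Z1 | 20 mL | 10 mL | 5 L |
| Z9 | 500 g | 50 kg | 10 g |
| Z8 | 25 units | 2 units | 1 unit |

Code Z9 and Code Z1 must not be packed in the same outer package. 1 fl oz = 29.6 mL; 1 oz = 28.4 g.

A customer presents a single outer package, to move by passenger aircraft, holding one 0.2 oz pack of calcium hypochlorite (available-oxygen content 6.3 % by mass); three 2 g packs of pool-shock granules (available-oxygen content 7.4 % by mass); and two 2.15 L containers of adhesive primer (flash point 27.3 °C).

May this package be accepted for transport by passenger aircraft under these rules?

Available-oxygen content 6.3 % by mass meets the Code Z9 criterion (Oxidizer), so the calcium hypochlorite is Code Z9.
With available-oxygen content 7.4 % by mass (≥ 4.5 % by mass), the pool-shock granules fall in Code Z9.
The adhesive primer has flash point 27.3 °C, which is ≤ 60.5 °C, so it is Code Z1 (Flammable Liquid).
Total Code Z9: (one 0.2 oz pack = 5.68 g) + (three 2 g packs = 6 g) = 11.68 g.
That exceeds the Code Z9 passenger aircraft limit of 10 g.
Code Z1 quantity: two 2.15 L containers = 4.3 L.
4.3 L is within the passenger aircraft limit of 5 L for Code Z1.
Code Z9 and Code Z1 may not share an outer package.

No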